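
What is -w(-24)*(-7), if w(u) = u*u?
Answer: 4032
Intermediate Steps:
w(u) = u²
-w(-24)*(-7) = -(-24)²*(-7) = -576*(-7) = -1*(-4032) = 4032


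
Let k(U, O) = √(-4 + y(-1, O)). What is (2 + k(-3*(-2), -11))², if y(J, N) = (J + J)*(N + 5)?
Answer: 12 + 8*√2 ≈ 23.314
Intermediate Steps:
y(J, N) = 2*J*(5 + N) (y(J, N) = (2*J)*(5 + N) = 2*J*(5 + N))
k(U, O) = √(-14 - 2*O) (k(U, O) = √(-4 + 2*(-1)*(5 + O)) = √(-4 + (-10 - 2*O)) = √(-14 - 2*O))
(2 + k(-3*(-2), -11))² = (2 + √(-14 - 2*(-11)))² = (2 + √(-14 + 22))² = (2 + √8)² = (2 + 2*√2)²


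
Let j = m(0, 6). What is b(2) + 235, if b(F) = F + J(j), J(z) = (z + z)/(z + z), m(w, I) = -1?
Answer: 238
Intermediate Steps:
j = -1
J(z) = 1 (J(z) = (2*z)/((2*z)) = (2*z)*(1/(2*z)) = 1)
b(F) = 1 + F (b(F) = F + 1 = 1 + F)
b(2) + 235 = (1 + 2) + 235 = 3 + 235 = 238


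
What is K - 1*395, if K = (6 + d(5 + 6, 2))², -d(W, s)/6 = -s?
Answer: -71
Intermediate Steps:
d(W, s) = 6*s (d(W, s) = -(-6)*s = 6*s)
K = 324 (K = (6 + 6*2)² = (6 + 12)² = 18² = 324)
K - 1*395 = 324 - 1*395 = 324 - 395 = -71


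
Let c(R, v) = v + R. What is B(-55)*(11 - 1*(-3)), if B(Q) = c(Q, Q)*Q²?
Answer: -4658500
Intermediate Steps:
c(R, v) = R + v
B(Q) = 2*Q³ (B(Q) = (Q + Q)*Q² = (2*Q)*Q² = 2*Q³)
B(-55)*(11 - 1*(-3)) = (2*(-55)³)*(11 - 1*(-3)) = (2*(-166375))*(11 + 3) = -332750*14 = -4658500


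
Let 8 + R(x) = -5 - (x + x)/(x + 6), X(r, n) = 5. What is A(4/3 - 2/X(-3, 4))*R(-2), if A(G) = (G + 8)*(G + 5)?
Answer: -47704/75 ≈ -636.05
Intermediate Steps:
A(G) = (5 + G)*(8 + G) (A(G) = (8 + G)*(5 + G) = (5 + G)*(8 + G))
R(x) = -13 - 2*x/(6 + x) (R(x) = -8 + (-5 - (x + x)/(x + 6)) = -8 + (-5 - 2*x/(6 + x)) = -13 - 2*x/(6 + x))
A(4/3 - 2/X(-3, 4))*R(-2) = (40 + (4/3 - 2/5)**2 + 13*(4/3 - 2/5))*(3*(-26 - 5*(-2))/(6 - 2)) = (40 + (4*(1/3) - 2*1/5)**2 + 13*(4*(1/3) - 2*1/5))*(3*(-26 + 10)/4) = (40 + (4/3 - 2/5)**2 + 13*(4/3 - 2/5))*(3*(1/4)*(-16)) = (40 + (14/15)**2 + 13*(14/15))*(-12) = (40 + 196/225 + 182/15)*(-12) = (11926/225)*(-12) = -47704/75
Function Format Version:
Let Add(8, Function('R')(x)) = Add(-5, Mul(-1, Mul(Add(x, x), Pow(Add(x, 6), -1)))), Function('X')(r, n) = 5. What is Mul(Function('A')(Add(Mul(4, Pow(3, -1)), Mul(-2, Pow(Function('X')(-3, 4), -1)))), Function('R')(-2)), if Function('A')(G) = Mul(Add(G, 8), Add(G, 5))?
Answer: Rational(-47704, 75) ≈ -636.05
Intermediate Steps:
Function('A')(G) = Mul(Add(5, G), Add(8, G)) (Function('A')(G) = Mul(Add(8, G), Add(5, G)) = Mul(Add(5, G), Add(8, G)))
Function('R')(x) = Add(-13, Mul(-2, x, Pow(Add(6, x), -1))) (Function('R')(x) = Add(-8, Add(-5, Mul(-1, Mul(Add(x, x), Pow(Add(x, 6), -1))))) = Add(-8, Add(-5, Mul(-1, Mul(Mul(2, x), Pow(Add(6, x), -1))))) = Add(-8, Add(-5, Mul(-1, Mul(2, x, Pow(Add(6, x), -1))))) = Add(-8, Add(-5, Mul(-2, x, Pow(Add(6, x), -1)))) = Add(-13, Mul(-2, x, Pow(Add(6, x), -1))))
Mul(Function('A')(Add(Mul(4, Pow(3, -1)), Mul(-2, Pow(Function('X')(-3, 4), -1)))), Function('R')(-2)) = Mul(Add(40, Pow(Add(Mul(4, Pow(3, -1)), Mul(-2, Pow(5, -1))), 2), Mul(13, Add(Mul(4, Pow(3, -1)), Mul(-2, Pow(5, -1))))), Mul(3, Pow(Add(6, -2), -1), Add(-26, Mul(-5, -2)))) = Mul(Add(40, Pow(Add(Mul(4, Rational(1, 3)), Mul(-2, Rational(1, 5))), 2), Mul(13, Add(Mul(4, Rational(1, 3)), Mul(-2, Rational(1, 5))))), Mul(3, Pow(4, -1), Add(-26, 10))) = Mul(Add(40, Pow(Add(Rational(4, 3), Rational(-2, 5)), 2), Mul(13, Add(Rational(4, 3), Rational(-2, 5)))), Mul(3, Rational(1, 4), -16)) = Mul(Add(40, Pow(Rational(14, 15), 2), Mul(13, Rational(14, 15))), -12) = Mul(Add(40, Rational(196, 225), Rational(182, 15)), -12) = Mul(Rational(11926, 225), -12) = Rational(-47704, 75)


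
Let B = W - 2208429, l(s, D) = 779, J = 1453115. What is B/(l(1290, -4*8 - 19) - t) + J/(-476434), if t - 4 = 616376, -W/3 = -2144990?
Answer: -415458125987/41899035262 ≈ -9.9157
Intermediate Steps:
W = 6434970 (W = -3*(-2144990) = 6434970)
B = 4226541 (B = 6434970 - 2208429 = 4226541)
t = 616380 (t = 4 + 616376 = 616380)
B/(l(1290, -4*8 - 19) - t) + J/(-476434) = 4226541/(779 - 1*616380) + 1453115/(-476434) = 4226541/(779 - 616380) + 1453115*(-1/476434) = 4226541/(-615601) - 1453115/476434 = 4226541*(-1/615601) - 1453115/476434 = -4226541/615601 - 1453115/476434 = -415458125987/41899035262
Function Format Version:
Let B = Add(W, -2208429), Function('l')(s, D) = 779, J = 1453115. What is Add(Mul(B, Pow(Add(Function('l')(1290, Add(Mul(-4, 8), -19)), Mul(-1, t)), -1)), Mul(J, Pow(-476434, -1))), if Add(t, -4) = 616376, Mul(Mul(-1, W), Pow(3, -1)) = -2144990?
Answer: Rational(-415458125987, 41899035262) ≈ -9.9157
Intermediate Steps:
W = 6434970 (W = Mul(-3, -2144990) = 6434970)
B = 4226541 (B = Add(6434970, -2208429) = 4226541)
t = 616380 (t = Add(4, 616376) = 616380)
Add(Mul(B, Pow(Add(Function('l')(1290, Add(Mul(-4, 8), -19)), Mul(-1, t)), -1)), Mul(J, Pow(-476434, -1))) = Add(Mul(4226541, Pow(Add(779, Mul(-1, 616380)), -1)), Mul(1453115, Pow(-476434, -1))) = Add(Mul(4226541, Pow(Add(779, -616380), -1)), Mul(1453115, Rational(-1, 476434))) = Add(Mul(4226541, Pow(-615601, -1)), Rational(-1453115, 476434)) = Add(Mul(4226541, Rational(-1, 615601)), Rational(-1453115, 476434)) = Add(Rational(-4226541, 615601), Rational(-1453115, 476434)) = Rational(-415458125987, 41899035262)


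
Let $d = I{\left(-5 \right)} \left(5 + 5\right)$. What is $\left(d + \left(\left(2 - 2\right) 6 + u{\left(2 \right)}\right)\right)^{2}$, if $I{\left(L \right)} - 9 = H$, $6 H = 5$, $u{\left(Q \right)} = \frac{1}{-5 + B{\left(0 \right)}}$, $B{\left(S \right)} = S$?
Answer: $\frac{2166784}{225} \approx 9630.2$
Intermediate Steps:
$u{\left(Q \right)} = - \frac{1}{5}$ ($u{\left(Q \right)} = \frac{1}{-5 + 0} = \frac{1}{-5} = - \frac{1}{5}$)
$H = \frac{5}{6}$ ($H = \frac{1}{6} \cdot 5 = \frac{5}{6} \approx 0.83333$)
$I{\left(L \right)} = \frac{59}{6}$ ($I{\left(L \right)} = 9 + \frac{5}{6} = \frac{59}{6}$)
$d = \frac{295}{3}$ ($d = \frac{59 \left(5 + 5\right)}{6} = \frac{59}{6} \cdot 10 = \frac{295}{3} \approx 98.333$)
$\left(d + \left(\left(2 - 2\right) 6 + u{\left(2 \right)}\right)\right)^{2} = \left(\frac{295}{3} - \left(\frac{1}{5} - \left(2 - 2\right) 6\right)\right)^{2} = \left(\frac{295}{3} + \left(0 \cdot 6 - \frac{1}{5}\right)\right)^{2} = \left(\frac{295}{3} + \left(0 - \frac{1}{5}\right)\right)^{2} = \left(\frac{295}{3} - \frac{1}{5}\right)^{2} = \left(\frac{1472}{15}\right)^{2} = \frac{2166784}{225}$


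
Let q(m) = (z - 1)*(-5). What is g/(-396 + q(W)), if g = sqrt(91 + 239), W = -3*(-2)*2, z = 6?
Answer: -sqrt(330)/421 ≈ -0.043149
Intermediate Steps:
W = 12 (W = 6*2 = 12)
q(m) = -25 (q(m) = (6 - 1)*(-5) = 5*(-5) = -25)
g = sqrt(330) ≈ 18.166
g/(-396 + q(W)) = sqrt(330)/(-396 - 25) = sqrt(330)/(-421) = sqrt(330)*(-1/421) = -sqrt(330)/421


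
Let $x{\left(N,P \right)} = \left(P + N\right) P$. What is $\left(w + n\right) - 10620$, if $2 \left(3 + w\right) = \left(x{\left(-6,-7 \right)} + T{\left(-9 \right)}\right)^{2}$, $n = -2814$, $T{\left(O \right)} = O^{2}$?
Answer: $1355$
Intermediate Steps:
$x{\left(N,P \right)} = P \left(N + P\right)$ ($x{\left(N,P \right)} = \left(N + P\right) P = P \left(N + P\right)$)
$w = 14789$ ($w = -3 + \frac{\left(- 7 \left(-6 - 7\right) + \left(-9\right)^{2}\right)^{2}}{2} = -3 + \frac{\left(\left(-7\right) \left(-13\right) + 81\right)^{2}}{2} = -3 + \frac{\left(91 + 81\right)^{2}}{2} = -3 + \frac{172^{2}}{2} = -3 + \frac{1}{2} \cdot 29584 = -3 + 14792 = 14789$)
$\left(w + n\right) - 10620 = \left(14789 - 2814\right) - 10620 = 11975 - 10620 = 1355$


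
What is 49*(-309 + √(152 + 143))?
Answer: -15141 + 49*√295 ≈ -14299.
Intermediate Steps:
49*(-309 + √(152 + 143)) = 49*(-309 + √295) = -15141 + 49*√295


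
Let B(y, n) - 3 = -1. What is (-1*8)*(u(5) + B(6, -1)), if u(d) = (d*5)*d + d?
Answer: -1056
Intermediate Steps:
B(y, n) = 2 (B(y, n) = 3 - 1 = 2)
u(d) = d + 5*d² (u(d) = (5*d)*d + d = 5*d² + d = d + 5*d²)
(-1*8)*(u(5) + B(6, -1)) = (-1*8)*(5*(1 + 5*5) + 2) = -8*(5*(1 + 25) + 2) = -8*(5*26 + 2) = -8*(130 + 2) = -8*132 = -1056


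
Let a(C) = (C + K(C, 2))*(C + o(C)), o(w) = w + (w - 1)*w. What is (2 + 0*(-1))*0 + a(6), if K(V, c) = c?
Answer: 336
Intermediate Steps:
o(w) = w + w*(-1 + w) (o(w) = w + (-1 + w)*w = w + w*(-1 + w))
a(C) = (2 + C)*(C + C**2) (a(C) = (C + 2)*(C + C**2) = (2 + C)*(C + C**2))
(2 + 0*(-1))*0 + a(6) = (2 + 0*(-1))*0 + 6*(2 + 6**2 + 3*6) = (2 + 0)*0 + 6*(2 + 36 + 18) = 2*0 + 6*56 = 0 + 336 = 336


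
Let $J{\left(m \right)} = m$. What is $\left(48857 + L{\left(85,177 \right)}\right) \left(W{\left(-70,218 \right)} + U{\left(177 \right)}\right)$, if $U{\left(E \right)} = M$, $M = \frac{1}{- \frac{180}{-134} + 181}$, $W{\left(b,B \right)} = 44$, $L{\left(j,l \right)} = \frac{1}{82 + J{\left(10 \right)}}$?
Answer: $\frac{2416496094675}{1123964} \approx 2.15 \cdot 10^{6}$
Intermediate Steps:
$L{\left(j,l \right)} = \frac{1}{92}$ ($L{\left(j,l \right)} = \frac{1}{82 + 10} = \frac{1}{92}$)
$M = \frac{67}{12217}$ ($M = \frac{1}{\left(-180\right) \left(- \frac{1}{134}\right) + 181} = \frac{1}{\frac{90}{67} + 181} = \frac{1}{\frac{12217}{67}} = \frac{67}{12217} \approx 0.0054842$)
$U{\left(E \right)} = \frac{67}{12217}$
$\left(48857 + L{\left(85,177 \right)}\right) \left(W{\left(-70,218 \right)} + U{\left(177 \right)}\right) = \left(48857 + \frac{1}{92}\right) \left(44 + \frac{67}{12217}\right) = \frac{4494845}{92} \cdot \frac{537615}{12217} = \frac{2416496094675}{1123964}$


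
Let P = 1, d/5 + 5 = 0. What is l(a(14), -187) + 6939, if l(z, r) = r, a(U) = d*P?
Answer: 6752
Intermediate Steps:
d = -25 (d = -25 + 5*0 = -25 + 0 = -25)
a(U) = -25 (a(U) = -25*1 = -25)
l(a(14), -187) + 6939 = -187 + 6939 = 6752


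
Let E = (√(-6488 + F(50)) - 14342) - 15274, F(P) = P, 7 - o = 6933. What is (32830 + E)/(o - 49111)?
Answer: -3214/56037 - I*√6438/56037 ≈ -0.057355 - 0.0014319*I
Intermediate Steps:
o = -6926 (o = 7 - 1*6933 = 7 - 6933 = -6926)
E = -29616 + I*√6438 (E = (√(-6488 + 50) - 14342) - 15274 = (√(-6438) - 14342) - 15274 = (I*√6438 - 14342) - 15274 = (-14342 + I*√6438) - 15274 = -29616 + I*√6438 ≈ -29616.0 + 80.237*I)
(32830 + E)/(o - 49111) = (32830 + (-29616 + I*√6438))/(-6926 - 49111) = (3214 + I*√6438)/(-56037) = (3214 + I*√6438)*(-1/56037) = -3214/56037 - I*√6438/56037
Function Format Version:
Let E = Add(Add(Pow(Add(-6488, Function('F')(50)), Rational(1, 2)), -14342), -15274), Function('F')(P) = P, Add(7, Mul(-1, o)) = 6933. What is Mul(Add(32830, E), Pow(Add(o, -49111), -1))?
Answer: Add(Rational(-3214, 56037), Mul(Rational(-1, 56037), I, Pow(6438, Rational(1, 2)))) ≈ Add(-0.057355, Mul(-0.0014319, I))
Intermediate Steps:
o = -6926 (o = Add(7, Mul(-1, 6933)) = Add(7, -6933) = -6926)
E = Add(-29616, Mul(I, Pow(6438, Rational(1, 2)))) (E = Add(Add(Pow(Add(-6488, 50), Rational(1, 2)), -14342), -15274) = Add(Add(Pow(-6438, Rational(1, 2)), -14342), -15274) = Add(Add(Mul(I, Pow(6438, Rational(1, 2))), -14342), -15274) = Add(Add(-14342, Mul(I, Pow(6438, Rational(1, 2)))), -15274) = Add(-29616, Mul(I, Pow(6438, Rational(1, 2)))) ≈ Add(-29616., Mul(80.237, I)))
Mul(Add(32830, E), Pow(Add(o, -49111), -1)) = Mul(Add(32830, Add(-29616, Mul(I, Pow(6438, Rational(1, 2))))), Pow(Add(-6926, -49111), -1)) = Mul(Add(3214, Mul(I, Pow(6438, Rational(1, 2)))), Pow(-56037, -1)) = Mul(Add(3214, Mul(I, Pow(6438, Rational(1, 2)))), Rational(-1, 56037)) = Add(Rational(-3214, 56037), Mul(Rational(-1, 56037), I, Pow(6438, Rational(1, 2))))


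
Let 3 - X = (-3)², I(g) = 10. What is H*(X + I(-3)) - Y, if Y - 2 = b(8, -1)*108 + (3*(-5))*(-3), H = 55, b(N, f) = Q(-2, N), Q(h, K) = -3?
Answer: 497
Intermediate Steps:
b(N, f) = -3
X = -6 (X = 3 - 1*(-3)² = 3 - 1*9 = 3 - 9 = -6)
Y = -277 (Y = 2 + (-3*108 + (3*(-5))*(-3)) = 2 + (-324 - 15*(-3)) = 2 + (-324 + 45) = 2 - 279 = -277)
H*(X + I(-3)) - Y = 55*(-6 + 10) - 1*(-277) = 55*4 + 277 = 220 + 277 = 497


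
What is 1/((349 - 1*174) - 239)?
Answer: -1/64 ≈ -0.015625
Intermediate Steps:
1/((349 - 1*174) - 239) = 1/((349 - 174) - 239) = 1/(175 - 239) = 1/(-64) = -1/64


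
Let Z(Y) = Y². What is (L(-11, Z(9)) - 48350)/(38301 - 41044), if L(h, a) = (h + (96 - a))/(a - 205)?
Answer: 1498851/85033 ≈ 17.627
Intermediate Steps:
L(h, a) = (96 + h - a)/(-205 + a)
(L(-11, Z(9)) - 48350)/(38301 - 41044) = ((96 - 11 - 1*9²)/(-205 + 9²) - 48350)/(38301 - 41044) = ((96 - 11 - 1*81)/(-205 + 81) - 48350)/(-2743) = ((96 - 11 - 81)/(-124) - 48350)*(-1/2743) = (-1/124*4 - 48350)*(-1/2743) = (-1/31 - 48350)*(-1/2743) = -1498851/31*(-1/2743) = 1498851/85033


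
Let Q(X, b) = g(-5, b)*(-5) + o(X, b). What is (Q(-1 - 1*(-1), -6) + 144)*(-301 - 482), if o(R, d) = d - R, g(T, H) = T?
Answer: -127629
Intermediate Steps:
Q(X, b) = 25 + b - X (Q(X, b) = -5*(-5) + (b - X) = 25 + (b - X) = 25 + b - X)
(Q(-1 - 1*(-1), -6) + 144)*(-301 - 482) = ((25 - 6 - (-1 - 1*(-1))) + 144)*(-301 - 482) = ((25 - 6 - (-1 + 1)) + 144)*(-783) = ((25 - 6 - 1*0) + 144)*(-783) = ((25 - 6 + 0) + 144)*(-783) = (19 + 144)*(-783) = 163*(-783) = -127629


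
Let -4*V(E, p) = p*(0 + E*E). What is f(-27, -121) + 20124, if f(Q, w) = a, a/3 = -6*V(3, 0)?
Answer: 20124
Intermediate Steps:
V(E, p) = -p*E²/4 (V(E, p) = -p*(0 + E*E)/4 = -p*(0 + E²)/4 = -p*E²/4)
a = 0 (a = 3*(-(-3)*0*3²/2) = 3*(-(-3)*0*9/2) = 3*(-6*0) = 3*0 = 0)
f(Q, w) = 0
f(-27, -121) + 20124 = 0 + 20124 = 20124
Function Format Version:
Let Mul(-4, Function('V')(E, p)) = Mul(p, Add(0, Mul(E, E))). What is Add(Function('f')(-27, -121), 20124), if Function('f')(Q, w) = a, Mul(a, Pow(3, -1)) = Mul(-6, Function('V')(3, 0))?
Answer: 20124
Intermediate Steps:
Function('V')(E, p) = Mul(Rational(-1, 4), p, Pow(E, 2)) (Function('V')(E, p) = Mul(Rational(-1, 4), Mul(p, Add(0, Mul(E, E)))) = Mul(Rational(-1, 4), Mul(p, Add(0, Pow(E, 2)))) = Mul(Rational(-1, 4), Mul(p, Pow(E, 2))) = Mul(Rational(-1, 4), p, Pow(E, 2)))
a = 0 (a = Mul(3, Mul(-6, Mul(Rational(-1, 4), 0, Pow(3, 2)))) = Mul(3, Mul(-6, Mul(Rational(-1, 4), 0, 9))) = Mul(3, Mul(-6, 0)) = Mul(3, 0) = 0)
Function('f')(Q, w) = 0
Add(Function('f')(-27, -121), 20124) = Add(0, 20124) = 20124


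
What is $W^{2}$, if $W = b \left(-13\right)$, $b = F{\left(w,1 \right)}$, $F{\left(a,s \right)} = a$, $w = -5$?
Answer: $4225$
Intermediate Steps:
$b = -5$
$W = 65$ ($W = \left(-5\right) \left(-13\right) = 65$)
$W^{2} = 65^{2} = 4225$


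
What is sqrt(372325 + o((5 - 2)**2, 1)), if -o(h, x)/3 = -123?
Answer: 7*sqrt(7606) ≈ 610.49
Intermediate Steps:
o(h, x) = 369 (o(h, x) = -3*(-123) = 369)
sqrt(372325 + o((5 - 2)**2, 1)) = sqrt(372325 + 369) = sqrt(372694) = 7*sqrt(7606)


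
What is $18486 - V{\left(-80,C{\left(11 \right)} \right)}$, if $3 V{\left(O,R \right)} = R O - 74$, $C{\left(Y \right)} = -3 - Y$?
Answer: $\frac{54412}{3} \approx 18137.0$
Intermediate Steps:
$V{\left(O,R \right)} = - \frac{74}{3} + \frac{O R}{3}$ ($V{\left(O,R \right)} = \frac{R O - 74}{3} = \frac{O R - 74}{3} = \frac{-74 + O R}{3} = - \frac{74}{3} + \frac{O R}{3}$)
$18486 - V{\left(-80,C{\left(11 \right)} \right)} = 18486 - \left(- \frac{74}{3} + \frac{1}{3} \left(-80\right) \left(-3 - 11\right)\right) = 18486 - \left(- \frac{74}{3} + \frac{1}{3} \left(-80\right) \left(-14\right)\right) = 18486 - \left(- \frac{74}{3} + \frac{1120}{3}\right) = 18486 - \frac{1046}{3} = \frac{54412}{3}$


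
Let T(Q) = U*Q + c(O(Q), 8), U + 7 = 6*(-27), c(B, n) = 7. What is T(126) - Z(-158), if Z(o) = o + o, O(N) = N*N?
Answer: -20971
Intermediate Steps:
O(N) = N²
Z(o) = 2*o
U = -169 (U = -7 + 6*(-27) = -7 - 162 = -169)
T(Q) = 7 - 169*Q (T(Q) = -169*Q + 7 = 7 - 169*Q)
T(126) - Z(-158) = (7 - 169*126) - 2*(-158) = (7 - 21294) - 1*(-316) = -21287 + 316 = -20971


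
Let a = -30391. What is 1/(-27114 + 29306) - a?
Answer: 66617073/2192 ≈ 30391.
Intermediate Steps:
1/(-27114 + 29306) - a = 1/(-27114 + 29306) - 1*(-30391) = 1/2192 + 30391 = 66617073/2192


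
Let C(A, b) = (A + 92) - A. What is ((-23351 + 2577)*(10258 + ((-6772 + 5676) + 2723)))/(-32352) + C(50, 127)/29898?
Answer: 615149081617/80605008 ≈ 7631.6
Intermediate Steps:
C(A, b) = 92 (C(A, b) = (92 + A) - A = 92)
((-23351 + 2577)*(10258 + ((-6772 + 5676) + 2723)))/(-32352) + C(50, 127)/29898 = ((-23351 + 2577)*(10258 + ((-6772 + 5676) + 2723)))/(-32352) + 92/29898 = -20774*(10258 + (-1096 + 2723))*(-1/32352) + 92*(1/29898) = -20774*(10258 + 1627)*(-1/32352) + 46/14949 = -20774*11885*(-1/32352) + 46/14949 = -246898990*(-1/32352) + 46/14949 = 123449495/16176 + 46/14949 = 615149081617/80605008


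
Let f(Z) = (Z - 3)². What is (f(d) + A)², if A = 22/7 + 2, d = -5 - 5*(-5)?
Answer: 4239481/49 ≈ 86520.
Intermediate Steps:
d = 20 (d = -5 + 25 = 20)
f(Z) = (-3 + Z)²
A = 36/7 (A = 22*(⅐) + 2 = 22/7 + 2 = 36/7 ≈ 5.1429)
(f(d) + A)² = ((-3 + 20)² + 36/7)² = (17² + 36/7)² = (289 + 36/7)² = (2059/7)² = 4239481/49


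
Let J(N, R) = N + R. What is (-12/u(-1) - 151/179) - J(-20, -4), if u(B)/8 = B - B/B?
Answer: 17117/716 ≈ 23.906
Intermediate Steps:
u(B) = -8 + 8*B (u(B) = 8*(B - B/B) = 8*(B - 1*1) = 8*(B - 1) = 8*(-1 + B) = -8 + 8*B)
(-12/u(-1) - 151/179) - J(-20, -4) = (-12/(-8 + 8*(-1)) - 151/179) - (-20 - 4) = (-12/(-8 - 8) - 151*1/179) - 1*(-24) = (-12/(-16) - 151/179) + 24 = (-12*(-1/16) - 151/179) + 24 = (¾ - 151/179) + 24 = -67/716 + 24 = 17117/716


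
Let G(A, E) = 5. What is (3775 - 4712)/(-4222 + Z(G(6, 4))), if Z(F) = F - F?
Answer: 937/4222 ≈ 0.22193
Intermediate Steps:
Z(F) = 0
(3775 - 4712)/(-4222 + Z(G(6, 4))) = (3775 - 4712)/(-4222 + 0) = -937/(-4222) = -937*(-1/4222) = 937/4222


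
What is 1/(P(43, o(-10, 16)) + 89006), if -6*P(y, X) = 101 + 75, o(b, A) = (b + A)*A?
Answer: 3/266930 ≈ 1.1239e-5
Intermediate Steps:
o(b, A) = A*(A + b) (o(b, A) = (A + b)*A = A*(A + b))
P(y, X) = -88/3 (P(y, X) = -(101 + 75)/6 = -⅙*176 = -88/3)
1/(P(43, o(-10, 16)) + 89006) = 1/(-88/3 + 89006) = 1/(266930/3) = 3/266930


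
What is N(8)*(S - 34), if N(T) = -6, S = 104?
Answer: -420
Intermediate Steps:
N(8)*(S - 34) = -6*(104 - 34) = -6*70 = -420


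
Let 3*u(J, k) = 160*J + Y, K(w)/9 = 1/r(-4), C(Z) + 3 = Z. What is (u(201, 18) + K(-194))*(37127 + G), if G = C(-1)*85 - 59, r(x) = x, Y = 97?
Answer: 1184487182/3 ≈ 3.9483e+8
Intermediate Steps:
C(Z) = -3 + Z
G = -399 (G = (-3 - 1)*85 - 59 = -4*85 - 59 = -340 - 59 = -399)
K(w) = -9/4 (K(w) = 9/(-4) = 9*(-1/4) = -9/4)
u(J, k) = 97/3 + 160*J/3 (u(J, k) = (160*J + 97)/3 = (97 + 160*J)/3 = 97/3 + 160*J/3)
(u(201, 18) + K(-194))*(37127 + G) = ((97/3 + (160/3)*201) - 9/4)*(37127 - 399) = ((97/3 + 10720) - 9/4)*36728 = (32257/3 - 9/4)*36728 = (129001/12)*36728 = 1184487182/3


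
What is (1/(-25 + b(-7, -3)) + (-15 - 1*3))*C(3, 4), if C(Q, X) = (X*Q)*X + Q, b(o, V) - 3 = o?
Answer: -26673/29 ≈ -919.76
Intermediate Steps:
b(o, V) = 3 + o
C(Q, X) = Q + Q*X**2 (C(Q, X) = (Q*X)*X + Q = Q*X**2 + Q = Q + Q*X**2)
(1/(-25 + b(-7, -3)) + (-15 - 1*3))*C(3, 4) = (1/(-25 + (3 - 7)) + (-15 - 1*3))*(3*(1 + 4**2)) = (1/(-25 - 4) + (-15 - 3))*(3*(1 + 16)) = (1/(-29) - 18)*(3*17) = (-1/29 - 18)*51 = -523/29*51 = -26673/29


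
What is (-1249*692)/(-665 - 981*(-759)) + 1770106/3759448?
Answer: -483128586775/699176499868 ≈ -0.69100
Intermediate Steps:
(-1249*692)/(-665 - 981*(-759)) + 1770106/3759448 = -864308/(-665 + 744579) + 1770106*(1/3759448) = -864308/743914 + 885053/1879724 = -864308*1/743914 + 885053/1879724 = -432154/371957 + 885053/1879724 = -483128586775/699176499868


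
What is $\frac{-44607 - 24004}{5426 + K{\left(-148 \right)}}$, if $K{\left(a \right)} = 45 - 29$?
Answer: $- \frac{68611}{5442} \approx -12.608$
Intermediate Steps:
$K{\left(a \right)} = 16$
$\frac{-44607 - 24004}{5426 + K{\left(-148 \right)}} = \frac{-44607 - 24004}{5426 + 16} = - \frac{68611}{5442}$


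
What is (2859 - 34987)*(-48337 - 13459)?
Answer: 1985381888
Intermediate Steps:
(2859 - 34987)*(-48337 - 13459) = -32128*(-61796) = 1985381888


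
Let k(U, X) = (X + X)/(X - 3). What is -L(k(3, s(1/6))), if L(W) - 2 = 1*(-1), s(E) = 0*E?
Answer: -1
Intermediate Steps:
s(E) = 0
k(U, X) = 2*X/(-3 + X) (k(U, X) = (2*X)/(-3 + X) = 2*X/(-3 + X))
L(W) = 1 (L(W) = 2 + 1*(-1) = 2 - 1 = 1)
-L(k(3, s(1/6))) = -1*1 = -1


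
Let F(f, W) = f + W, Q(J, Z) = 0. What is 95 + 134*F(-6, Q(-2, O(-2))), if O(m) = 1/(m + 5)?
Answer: -709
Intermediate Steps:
O(m) = 1/(5 + m)
F(f, W) = W + f
95 + 134*F(-6, Q(-2, O(-2))) = 95 + 134*(0 - 6) = 95 + 134*(-6) = 95 - 804 = -709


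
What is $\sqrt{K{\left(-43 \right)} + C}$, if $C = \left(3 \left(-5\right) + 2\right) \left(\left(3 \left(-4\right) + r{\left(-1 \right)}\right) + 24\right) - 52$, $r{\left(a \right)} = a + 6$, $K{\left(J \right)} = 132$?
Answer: $i \sqrt{141} \approx 11.874 i$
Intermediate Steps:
$r{\left(a \right)} = 6 + a$
$C = -273$ ($C = \left(3 \left(-5\right) + 2\right) \left(\left(3 \left(-4\right) + \left(6 - 1\right)\right) + 24\right) - 52 = \left(-15 + 2\right) \left(\left(-12 + 5\right) + 24\right) - 52 = - 13 \left(-7 + 24\right) - 52 = \left(-13\right) 17 - 52 = -221 - 52 = -273$)
$\sqrt{K{\left(-43 \right)} + C} = \sqrt{132 - 273} = \sqrt{-141} = i \sqrt{141}$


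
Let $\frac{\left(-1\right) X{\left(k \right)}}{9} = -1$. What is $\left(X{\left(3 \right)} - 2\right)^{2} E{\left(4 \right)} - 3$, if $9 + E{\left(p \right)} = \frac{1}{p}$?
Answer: $- \frac{1727}{4} \approx -431.75$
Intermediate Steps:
$E{\left(p \right)} = -9 + \frac{1}{p}$
$X{\left(k \right)} = 9$ ($X{\left(k \right)} = \left(-9\right) \left(-1\right) = 9$)
$\left(X{\left(3 \right)} - 2\right)^{2} E{\left(4 \right)} - 3 = \left(9 - 2\right)^{2} \left(-9 + \frac{1}{4}\right) - 3 = 7^{2} \left(-9 + \frac{1}{4}\right) - 3 = 49 \left(- \frac{35}{4}\right) - 3 = - \frac{1715}{4} - 3 = - \frac{1727}{4}$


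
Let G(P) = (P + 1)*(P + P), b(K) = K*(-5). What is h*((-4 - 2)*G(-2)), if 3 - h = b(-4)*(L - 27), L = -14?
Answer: -19752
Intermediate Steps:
b(K) = -5*K
G(P) = 2*P*(1 + P) (G(P) = (1 + P)*(2*P) = 2*P*(1 + P))
h = 823 (h = 3 - (-5*(-4))*(-14 - 27) = 3 - 20*(-41) = 3 - 1*(-820) = 3 + 820 = 823)
h*((-4 - 2)*G(-2)) = 823*((-4 - 2)*(2*(-2)*(1 - 2))) = 823*(-12*(-2)*(-1)) = 823*(-6*4) = 823*(-24) = -19752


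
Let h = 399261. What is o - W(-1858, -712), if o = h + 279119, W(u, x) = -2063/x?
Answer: 483004497/712 ≈ 6.7838e+5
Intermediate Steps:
o = 678380 (o = 399261 + 279119 = 678380)
o - W(-1858, -712) = 678380 - (-2063)/(-712) = 678380 - (-2063)*(-1)/712 = 678380 - 1*2063/712 = 678380 - 2063/712 = 483004497/712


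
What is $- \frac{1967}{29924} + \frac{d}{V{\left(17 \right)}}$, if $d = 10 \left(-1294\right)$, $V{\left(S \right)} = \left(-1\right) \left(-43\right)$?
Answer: $- \frac{387301141}{1286732} \approx -301.0$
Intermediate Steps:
$V{\left(S \right)} = 43$
$d = -12940$
$- \frac{1967}{29924} + \frac{d}{V{\left(17 \right)}} = - \frac{1967}{29924} - \frac{12940}{43} = - \frac{387301141}{1286732}$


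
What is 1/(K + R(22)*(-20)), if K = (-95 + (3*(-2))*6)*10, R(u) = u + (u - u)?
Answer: -1/1750 ≈ -0.00057143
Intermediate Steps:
R(u) = u (R(u) = u + 0 = u)
K = -1310 (K = (-95 - 6*6)*10 = (-95 - 36)*10 = -131*10 = -1310)
1/(K + R(22)*(-20)) = 1/(-1310 + 22*(-20)) = 1/(-1310 - 440) = 1/(-1750) = -1/1750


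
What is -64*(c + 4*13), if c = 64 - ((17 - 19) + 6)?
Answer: -7168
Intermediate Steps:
c = 60 (c = 64 - (-2 + 6) = 64 - 1*4 = 64 - 4 = 60)
-64*(c + 4*13) = -64*(60 + 4*13) = -64*(60 + 52) = -64*112 = -7168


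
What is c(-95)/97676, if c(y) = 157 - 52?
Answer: 105/97676 ≈ 0.0010750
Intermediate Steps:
c(y) = 105
c(-95)/97676 = 105/97676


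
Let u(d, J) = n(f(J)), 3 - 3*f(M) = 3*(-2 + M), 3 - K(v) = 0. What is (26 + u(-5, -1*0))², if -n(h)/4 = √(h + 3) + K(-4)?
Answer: 292 - 112*√6 ≈ 17.657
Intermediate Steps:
K(v) = 3 (K(v) = 3 - 1*0 = 3 + 0 = 3)
f(M) = 3 - M (f(M) = 1 - (-2 + M) = 1 - (-6 + 3*M)/3 = 1 + (2 - M) = 3 - M)
n(h) = -12 - 4*√(3 + h) (n(h) = -4*(√(h + 3) + 3) = -4*(√(3 + h) + 3) = -4*(3 + √(3 + h)) = -12 - 4*√(3 + h))
u(d, J) = -12 - 4*√(6 - J) (u(d, J) = -12 - 4*√(3 + (3 - J)) = -12 - 4*√(6 - J))
(26 + u(-5, -1*0))² = (26 + (-12 - 4*√(6 - (-1)*0)))² = (26 + (-12 - 4*√(6 - 1*0)))² = (26 + (-12 - 4*√(6 + 0)))² = (26 + (-12 - 4*√6))² = (14 - 4*√6)²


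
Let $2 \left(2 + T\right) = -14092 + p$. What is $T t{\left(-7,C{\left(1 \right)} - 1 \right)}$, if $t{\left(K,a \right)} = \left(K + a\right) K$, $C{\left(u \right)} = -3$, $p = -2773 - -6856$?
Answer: $- \frac{771001}{2} \approx -3.855 \cdot 10^{5}$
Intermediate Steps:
$p = 4083$ ($p = -2773 + 6856 = 4083$)
$T = - \frac{10013}{2}$ ($T = -2 + \frac{-14092 + 4083}{2} = -2 + \frac{1}{2} \left(-10009\right) = -2 - \frac{10009}{2} = - \frac{10013}{2} \approx -5006.5$)
$t{\left(K,a \right)} = K \left(K + a\right)$
$T t{\left(-7,C{\left(1 \right)} - 1 \right)} = - \frac{10013 \left(- 7 \left(-7 - 4\right)\right)}{2} = - \frac{10013 \left(\left(-7\right) \left(-11\right)\right)}{2} = \left(- \frac{10013}{2}\right) 77 = - \frac{771001}{2}$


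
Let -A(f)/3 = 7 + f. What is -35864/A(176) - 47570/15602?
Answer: 266717099/4282749 ≈ 62.277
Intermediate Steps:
A(f) = -21 - 3*f (A(f) = -3*(7 + f) = -21 - 3*f)
-35864/A(176) - 47570/15602 = -35864/(-21 - 3*176) - 47570/15602 = -35864/(-21 - 528) - 47570*1/15602 = -35864/(-549) - 23785/7801 = -35864*(-1/549) - 23785/7801 = 35864/549 - 23785/7801 = 266717099/4282749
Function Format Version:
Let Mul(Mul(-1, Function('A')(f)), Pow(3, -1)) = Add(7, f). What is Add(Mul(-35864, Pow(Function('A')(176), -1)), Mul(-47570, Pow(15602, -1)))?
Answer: Rational(266717099, 4282749) ≈ 62.277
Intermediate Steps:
Function('A')(f) = Add(-21, Mul(-3, f)) (Function('A')(f) = Mul(-3, Add(7, f)) = Add(-21, Mul(-3, f)))
Add(Mul(-35864, Pow(Function('A')(176), -1)), Mul(-47570, Pow(15602, -1))) = Add(Mul(-35864, Pow(Add(-21, Mul(-3, 176)), -1)), Mul(-47570, Pow(15602, -1))) = Add(Mul(-35864, Pow(Add(-21, -528), -1)), Mul(-47570, Rational(1, 15602))) = Add(Mul(-35864, Pow(-549, -1)), Rational(-23785, 7801)) = Add(Mul(-35864, Rational(-1, 549)), Rational(-23785, 7801)) = Add(Rational(35864, 549), Rational(-23785, 7801)) = Rational(266717099, 4282749)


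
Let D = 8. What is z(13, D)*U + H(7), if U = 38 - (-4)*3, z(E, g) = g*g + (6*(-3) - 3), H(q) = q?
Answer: 2157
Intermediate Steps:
z(E, g) = -21 + g² (z(E, g) = g² + (-18 - 3) = g² - 21 = -21 + g²)
U = 50 (U = 38 - 1*(-12) = 38 + 12 = 50)
z(13, D)*U + H(7) = (-21 + 8²)*50 + 7 = (-21 + 64)*50 + 7 = 43*50 + 7 = 2150 + 7 = 2157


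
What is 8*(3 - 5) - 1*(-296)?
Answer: 280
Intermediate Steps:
8*(3 - 5) - 1*(-296) = 8*(-2) + 296 = -16 + 296 = 280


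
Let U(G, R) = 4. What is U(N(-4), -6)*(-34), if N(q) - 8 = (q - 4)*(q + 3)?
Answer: -136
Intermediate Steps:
N(q) = 8 + (-4 + q)*(3 + q) (N(q) = 8 + (q - 4)*(q + 3) = 8 + (-4 + q)*(3 + q))
U(N(-4), -6)*(-34) = 4*(-34) = -136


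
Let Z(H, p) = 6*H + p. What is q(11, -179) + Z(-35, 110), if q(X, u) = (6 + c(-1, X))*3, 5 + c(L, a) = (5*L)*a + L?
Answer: -265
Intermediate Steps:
Z(H, p) = p + 6*H
c(L, a) = -5 + L + 5*L*a (c(L, a) = -5 + ((5*L)*a + L) = -5 + (5*L*a + L) = -5 + (L + 5*L*a) = -5 + L + 5*L*a)
q(X, u) = -15*X (q(X, u) = (6 + (-5 - 1 + 5*(-1)*X))*3 = (6 + (-5 - 1 - 5*X))*3 = (6 + (-6 - 5*X))*3 = -5*X*3 = -15*X)
q(11, -179) + Z(-35, 110) = -15*11 + (110 + 6*(-35)) = -165 + (110 - 210) = -165 - 100 = -265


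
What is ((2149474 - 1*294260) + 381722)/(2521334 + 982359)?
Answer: 2236936/3503693 ≈ 0.63845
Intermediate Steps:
((2149474 - 1*294260) + 381722)/(2521334 + 982359) = ((2149474 - 294260) + 381722)/3503693 = (1855214 + 381722)*(1/3503693) = 2236936*(1/3503693) = 2236936/3503693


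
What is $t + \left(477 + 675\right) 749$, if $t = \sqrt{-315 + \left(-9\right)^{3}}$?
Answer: $862848 + 6 i \sqrt{29} \approx 8.6285 \cdot 10^{5} + 32.311 i$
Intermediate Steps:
$t = 6 i \sqrt{29}$ ($t = \sqrt{-315 - 729} = \sqrt{-1044} = 6 i \sqrt{29} \approx 32.311 i$)
$t + \left(477 + 675\right) 749 = 6 i \sqrt{29} + \left(477 + 675\right) 749 = 6 i \sqrt{29} + 1152 \cdot 749 = 6 i \sqrt{29} + 862848 = 862848 + 6 i \sqrt{29}$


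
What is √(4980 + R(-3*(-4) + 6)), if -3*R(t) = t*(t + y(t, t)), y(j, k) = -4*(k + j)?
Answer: 2*√1434 ≈ 75.736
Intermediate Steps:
y(j, k) = -4*j - 4*k (y(j, k) = -4*(j + k) = -4*j - 4*k)
R(t) = 7*t²/3 (R(t) = -t*(t + (-4*t - 4*t))/3 = -t*(t - 8*t)/3 = -t*(-7*t)/3 = -(-7)*t²/3 = 7*t²/3)
√(4980 + R(-3*(-4) + 6)) = √(4980 + 7*(-3*(-4) + 6)²/3) = √(4980 + 7*(12 + 6)²/3) = √(4980 + (7/3)*18²) = √(4980 + (7/3)*324) = √(4980 + 756) = √5736 = 2*√1434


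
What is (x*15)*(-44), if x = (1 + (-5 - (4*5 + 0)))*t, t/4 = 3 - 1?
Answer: 126720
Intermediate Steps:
t = 8 (t = 4*(3 - 1) = 4*2 = 8)
x = -192 (x = (1 + (-5 - (4*5 + 0)))*8 = (1 + (-5 - (20 + 0)))*8 = (1 + (-5 - 1*20))*8 = (1 + (-5 - 20))*8 = (1 - 25)*8 = -24*8 = -192)
(x*15)*(-44) = -192*15*(-44) = -2880*(-44) = 126720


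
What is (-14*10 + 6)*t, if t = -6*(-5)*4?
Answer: -16080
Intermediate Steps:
t = 120 (t = 30*4 = 120)
(-14*10 + 6)*t = (-14*10 + 6)*120 = (-140 + 6)*120 = -134*120 = -16080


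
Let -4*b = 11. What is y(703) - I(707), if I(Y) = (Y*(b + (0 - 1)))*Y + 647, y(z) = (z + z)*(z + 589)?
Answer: 14761355/4 ≈ 3.6903e+6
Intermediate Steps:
b = -11/4 (b = -1/4*11 = -11/4 ≈ -2.7500)
y(z) = 2*z*(589 + z) (y(z) = (2*z)*(589 + z) = 2*z*(589 + z))
I(Y) = 647 - 15*Y**2/4 (I(Y) = (Y*(-11/4 + (0 - 1)))*Y + 647 = (Y*(-11/4 - 1))*Y + 647 = (Y*(-15/4))*Y + 647 = (-15*Y/4)*Y + 647 = -15*Y**2/4 + 647 = 647 - 15*Y**2/4)
y(703) - I(707) = 2*703*(589 + 703) - (647 - 15/4*707**2) = 2*703*1292 - (647 - 15/4*499849) = 1816552 - (647 - 7497735/4) = 1816552 - 1*(-7495147/4) = 1816552 + 7495147/4 = 14761355/4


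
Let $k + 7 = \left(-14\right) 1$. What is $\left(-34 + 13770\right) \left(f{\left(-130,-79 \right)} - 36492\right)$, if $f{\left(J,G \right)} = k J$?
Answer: $-463754832$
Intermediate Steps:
$k = -21$ ($k = -7 - 14 = -21$)
$f{\left(J,G \right)} = - 21 J$
$\left(-34 + 13770\right) \left(f{\left(-130,-79 \right)} - 36492\right) = \left(-34 + 13770\right) \left(\left(-21\right) \left(-130\right) - 36492\right) = 13736 \left(2730 - 36492\right) = 13736 \left(-33762\right) = -463754832$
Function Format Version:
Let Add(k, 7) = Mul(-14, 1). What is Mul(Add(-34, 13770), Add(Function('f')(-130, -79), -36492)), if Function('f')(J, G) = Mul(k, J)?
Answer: -463754832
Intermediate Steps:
k = -21 (k = Add(-7, Mul(-14, 1)) = Add(-7, -14) = -21)
Function('f')(J, G) = Mul(-21, J)
Mul(Add(-34, 13770), Add(Function('f')(-130, -79), -36492)) = Mul(Add(-34, 13770), Add(Mul(-21, -130), -36492)) = Mul(13736, Add(2730, -36492)) = Mul(13736, -33762) = -463754832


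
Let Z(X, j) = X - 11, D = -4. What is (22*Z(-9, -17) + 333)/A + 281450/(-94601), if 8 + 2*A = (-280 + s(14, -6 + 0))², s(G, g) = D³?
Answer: -1281679239/430536428 ≈ -2.9769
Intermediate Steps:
Z(X, j) = -11 + X
s(G, g) = -64 (s(G, g) = (-4)³ = -64)
A = 59164 (A = -4 + (-280 - 64)²/2 = -4 + (½)*(-344)² = -4 + (½)*118336 = -4 + 59168 = 59164)
(22*Z(-9, -17) + 333)/A + 281450/(-94601) = (22*(-11 - 9) + 333)/59164 + 281450/(-94601) = (22*(-20) + 333)*(1/59164) + 281450*(-1/94601) = (-440 + 333)*(1/59164) - 21650/7277 = -107*1/59164 - 21650/7277 = -107/59164 - 21650/7277 = -1281679239/430536428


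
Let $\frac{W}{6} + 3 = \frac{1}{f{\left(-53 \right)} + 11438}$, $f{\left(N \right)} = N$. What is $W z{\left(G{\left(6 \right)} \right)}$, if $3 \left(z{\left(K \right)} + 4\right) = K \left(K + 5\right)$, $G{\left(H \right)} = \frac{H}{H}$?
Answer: $\frac{136616}{3795} \approx 35.999$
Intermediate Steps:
$G{\left(H \right)} = 1$
$z{\left(K \right)} = -4 + \frac{K \left(5 + K\right)}{3}$ ($z{\left(K \right)} = -4 + \frac{K \left(K + 5\right)}{3} = -4 + \frac{K \left(5 + K\right)}{3}$)
$W = - \frac{68308}{3795}$ ($W = -18 + \frac{6}{-53 + 11438} = -18 + \frac{6}{11385} = -18 + 6 \cdot \frac{1}{11385} = -18 + \frac{2}{3795} = - \frac{68308}{3795} \approx -17.999$)
$W z{\left(G{\left(6 \right)} \right)} = - \frac{68308 \left(-4 + \frac{1^{2}}{3} + \frac{5}{3} \cdot 1\right)}{3795} = - \frac{68308 \left(-4 + \frac{1}{3} \cdot 1 + \frac{5}{3}\right)}{3795} = - \frac{68308 \left(-4 + \frac{1}{3} + \frac{5}{3}\right)}{3795} = \left(- \frac{68308}{3795}\right) \left(-2\right) = \frac{136616}{3795}$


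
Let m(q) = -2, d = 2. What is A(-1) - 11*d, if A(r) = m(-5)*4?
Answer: -30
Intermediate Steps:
A(r) = -8 (A(r) = -2*4 = -8)
A(-1) - 11*d = -8 - 11*2 = -8 - 22 = -30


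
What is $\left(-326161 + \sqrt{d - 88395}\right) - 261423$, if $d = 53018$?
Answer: $-587584 + i \sqrt{35377} \approx -5.8758 \cdot 10^{5} + 188.09 i$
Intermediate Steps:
$\left(-326161 + \sqrt{d - 88395}\right) - 261423 = \left(-326161 + \sqrt{53018 - 88395}\right) - 261423 = \left(-326161 + \sqrt{-35377}\right) - 261423 = \left(-326161 + i \sqrt{35377}\right) - 261423 = -587584 + i \sqrt{35377}$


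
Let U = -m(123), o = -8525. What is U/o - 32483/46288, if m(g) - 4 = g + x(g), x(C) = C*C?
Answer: 39022923/35873200 ≈ 1.0878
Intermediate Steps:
x(C) = C**2
m(g) = 4 + g + g**2 (m(g) = 4 + (g + g**2) = 4 + g + g**2)
U = -15256 (U = -(4 + 123 + 123**2) = -(4 + 123 + 15129) = -1*15256 = -15256)
U/o - 32483/46288 = -15256/(-8525) - 32483/46288 = -15256*(-1/8525) - 32483*1/46288 = 15256/8525 - 2953/4208 = 39022923/35873200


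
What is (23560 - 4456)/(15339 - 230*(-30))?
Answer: 6368/7413 ≈ 0.85903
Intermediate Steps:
(23560 - 4456)/(15339 - 230*(-30)) = 19104/(15339 + 6900) = 19104/22239 = 19104*(1/22239) = 6368/7413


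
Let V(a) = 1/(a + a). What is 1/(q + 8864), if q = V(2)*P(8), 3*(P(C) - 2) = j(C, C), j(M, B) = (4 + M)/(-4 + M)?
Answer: 4/35459 ≈ 0.00011281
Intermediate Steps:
V(a) = 1/(2*a)
j(M, B) = (4 + M)/(-4 + M)
P(C) = 2 + (4 + C)/(3*(-4 + C)) (P(C) = 2 + ((4 + C)/(-4 + C))/3 = 2 + (4 + C)/(3*(-4 + C)))
q = 3/4 (q = ((1/2)/2)*((-20 + 7*8)/(3*(-4 + 8))) = ((1/2)*(1/2))*((1/3)*(-20 + 56)/4) = ((1/3)*(1/4)*36)/4 = (1/4)*3 = 3/4 ≈ 0.75000)
1/(q + 8864) = 1/(3/4 + 8864) = 1/(35459/4) = 4/35459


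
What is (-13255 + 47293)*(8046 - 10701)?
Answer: -90370890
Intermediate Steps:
(-13255 + 47293)*(8046 - 10701) = 34038*(-2655) = -90370890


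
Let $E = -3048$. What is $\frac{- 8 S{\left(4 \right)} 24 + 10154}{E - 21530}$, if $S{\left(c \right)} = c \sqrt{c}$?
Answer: $- \frac{4309}{12289} \approx -0.35064$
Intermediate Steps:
$S{\left(c \right)} = c^{\frac{3}{2}}$
$\frac{- 8 S{\left(4 \right)} 24 + 10154}{E - 21530} = \frac{- 8 \cdot 4^{\frac{3}{2}} \cdot 24 + 10154}{-3048 - 21530} = \frac{\left(-8\right) 8 \cdot 24 + 10154}{-24578} = \left(\left(-64\right) 24 + 10154\right) \left(- \frac{1}{24578}\right) = \left(-1536 + 10154\right) \left(- \frac{1}{24578}\right) = 8618 \left(- \frac{1}{24578}\right) = - \frac{4309}{12289}$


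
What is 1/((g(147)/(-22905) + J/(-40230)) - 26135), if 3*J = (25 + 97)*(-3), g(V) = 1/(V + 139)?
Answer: -2928221010/76529047216783 ≈ -3.8263e-5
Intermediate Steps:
g(V) = 1/(139 + V)
J = -122 (J = ((25 + 97)*(-3))/3 = (122*(-3))/3 = (1/3)*(-366) = -122)
1/((g(147)/(-22905) + J/(-40230)) - 26135) = 1/((1/((139 + 147)*(-22905)) - 122/(-40230)) - 26135) = 1/((-1/22905/286 - 122*(-1/40230)) - 26135) = 1/(((1/286)*(-1/22905) + 61/20115) - 26135) = 1/((-1/6550830 + 61/20115) - 26135) = 1/(8879567/2928221010 - 26135) = 1/(-76529047216783/2928221010) = -2928221010/76529047216783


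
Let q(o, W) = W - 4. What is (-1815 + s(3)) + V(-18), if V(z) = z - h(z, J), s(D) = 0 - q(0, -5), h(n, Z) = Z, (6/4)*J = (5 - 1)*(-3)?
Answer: -1816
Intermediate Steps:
q(o, W) = -4 + W
J = -8 (J = 2*((5 - 1)*(-3))/3 = 2*(4*(-3))/3 = (⅔)*(-12) = -8)
s(D) = 9 (s(D) = 0 - (-4 - 5) = 0 - 1*(-9) = 0 + 9 = 9)
V(z) = 8 + z (V(z) = z - 1*(-8) = z + 8 = 8 + z)
(-1815 + s(3)) + V(-18) = (-1815 + 9) + (8 - 18) = -1806 - 10 = -1816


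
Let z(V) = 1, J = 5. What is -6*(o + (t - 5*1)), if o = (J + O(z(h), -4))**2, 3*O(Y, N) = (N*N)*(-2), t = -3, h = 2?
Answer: -434/3 ≈ -144.67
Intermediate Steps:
O(Y, N) = -2*N**2/3 (O(Y, N) = ((N*N)*(-2))/3 = (N**2*(-2))/3 = (-2*N**2)/3 = -2*N**2/3)
o = 289/9 (o = (5 - 2/3*(-4)**2)**2 = (5 - 2/3*16)**2 = (5 - 32/3)**2 = (-17/3)**2 = 289/9 ≈ 32.111)
-6*(o + (t - 5*1)) = -6*(289/9 + (-3 - 5*1)) = -6*(289/9 + (-3 - 5)) = -6*(289/9 - 8) = -6*217/9 = -434/3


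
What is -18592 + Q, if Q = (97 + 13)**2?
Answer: -6492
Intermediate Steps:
Q = 12100 (Q = 110**2 = 12100)
-18592 + Q = -18592 + 12100 = -6492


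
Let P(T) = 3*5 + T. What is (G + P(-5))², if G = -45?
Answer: 1225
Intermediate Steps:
P(T) = 15 + T
(G + P(-5))² = (-45 + (15 - 5))² = (-45 + 10)² = (-35)² = 1225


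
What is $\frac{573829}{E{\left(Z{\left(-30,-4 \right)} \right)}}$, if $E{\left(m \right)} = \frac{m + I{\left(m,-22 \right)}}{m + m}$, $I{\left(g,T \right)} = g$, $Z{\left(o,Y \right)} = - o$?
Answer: $573829$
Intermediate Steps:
$E{\left(m \right)} = 1$ ($E{\left(m \right)} = \frac{m + m}{m + m} = \frac{2 m}{2 m} = 2 m \frac{1}{2 m} = 1$)
$\frac{573829}{E{\left(Z{\left(-30,-4 \right)} \right)}} = \frac{573829}{1} = 573829 \cdot 1 = 573829$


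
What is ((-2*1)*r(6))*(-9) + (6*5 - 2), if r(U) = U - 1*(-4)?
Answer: 208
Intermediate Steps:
r(U) = 4 + U (r(U) = U + 4 = 4 + U)
((-2*1)*r(6))*(-9) + (6*5 - 2) = ((-2*1)*(4 + 6))*(-9) + (6*5 - 2) = -2*10*(-9) + (30 - 2) = -20*(-9) + 28 = 180 + 28 = 208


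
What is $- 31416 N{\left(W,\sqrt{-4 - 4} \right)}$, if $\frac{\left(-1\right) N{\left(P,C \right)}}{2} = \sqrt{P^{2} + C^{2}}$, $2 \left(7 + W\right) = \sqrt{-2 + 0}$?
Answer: $31416 \sqrt{162 - 28 i \sqrt{2}} \approx 4.0279 \cdot 10^{5} - 48514.0 i$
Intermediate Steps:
$W = -7 + \frac{i \sqrt{2}}{2}$ ($W = -7 + \frac{\sqrt{-2 + 0}}{2} = -7 + \frac{\sqrt{-2}}{2} = -7 + \frac{i \sqrt{2}}{2} \approx -7.0 + 0.70711 i$)
$N{\left(P,C \right)} = - 2 \sqrt{C^{2} + P^{2}}$ ($N{\left(P,C \right)} = - 2 \sqrt{P^{2} + C^{2}} = - 2 \sqrt{C^{2} + P^{2}}$)
$- 31416 N{\left(W,\sqrt{-4 - 4} \right)} = - 31416 \left(- 2 \sqrt{\left(\sqrt{-4 - 4}\right)^{2} + \left(-7 + \frac{i \sqrt{2}}{2}\right)^{2}}\right) = - 31416 \left(- 2 \sqrt{\left(\sqrt{-8}\right)^{2} + \left(-7 + \frac{i \sqrt{2}}{2}\right)^{2}}\right) = - 31416 \left(- 2 \sqrt{\left(2 i \sqrt{2}\right)^{2} + \left(-7 + \frac{i \sqrt{2}}{2}\right)^{2}}\right) = - 31416 \left(- 2 \sqrt{-8 + \left(-7 + \frac{i \sqrt{2}}{2}\right)^{2}}\right) = 62832 \sqrt{-8 + \left(-7 + \frac{i \sqrt{2}}{2}\right)^{2}}$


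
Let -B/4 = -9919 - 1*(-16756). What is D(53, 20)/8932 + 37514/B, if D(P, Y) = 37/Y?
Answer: -1675122271/1221361680 ≈ -1.3715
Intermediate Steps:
B = -27348 (B = -4*(-9919 - 1*(-16756)) = -4*(-9919 + 16756) = -4*6837 = -27348)
D(53, 20)/8932 + 37514/B = (37/20)/8932 + 37514/(-27348) = (37*(1/20))*(1/8932) + 37514*(-1/27348) = (37/20)*(1/8932) - 18757/13674 = 37/178640 - 18757/13674 = -1675122271/1221361680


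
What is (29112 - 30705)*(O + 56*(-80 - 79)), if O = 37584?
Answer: -45687240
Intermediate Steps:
(29112 - 30705)*(O + 56*(-80 - 79)) = (29112 - 30705)*(37584 + 56*(-80 - 79)) = -1593*(37584 + 56*(-159)) = -1593*(37584 - 8904) = -1593*28680 = -45687240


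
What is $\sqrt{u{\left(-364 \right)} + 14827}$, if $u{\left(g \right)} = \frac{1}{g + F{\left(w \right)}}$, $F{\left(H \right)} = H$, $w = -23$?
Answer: $\frac{8 \sqrt{3855251}}{129} \approx 121.77$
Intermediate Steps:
$u{\left(g \right)} = \frac{1}{-23 + g}$ ($u{\left(g \right)} = \frac{1}{g - 23} = \frac{1}{-23 + g}$)
$\sqrt{u{\left(-364 \right)} + 14827} = \sqrt{\frac{1}{-23 - 364} + 14827} = \sqrt{\frac{1}{-387} + 14827} = \sqrt{- \frac{1}{387} + 14827} = \sqrt{\frac{5738048}{387}} = \frac{8 \sqrt{3855251}}{129}$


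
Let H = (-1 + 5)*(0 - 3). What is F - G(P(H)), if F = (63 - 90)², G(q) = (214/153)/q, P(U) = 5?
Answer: 557471/765 ≈ 728.72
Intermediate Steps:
H = -12 (H = 4*(-3) = -12)
G(q) = 214/(153*q) (G(q) = (214*(1/153))/q = 214/(153*q))
F = 729 (F = (-27)² = 729)
F - G(P(H)) = 729 - 214/(153*5) = 729 - 1*214/765 = 729 - 214/765 = 557471/765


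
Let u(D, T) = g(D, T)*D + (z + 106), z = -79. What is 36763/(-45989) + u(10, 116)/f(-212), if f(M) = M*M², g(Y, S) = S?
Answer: -350337158607/438189078592 ≈ -0.79951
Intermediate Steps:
f(M) = M³
u(D, T) = 27 + D*T (u(D, T) = T*D + (-79 + 106) = D*T + 27 = 27 + D*T)
36763/(-45989) + u(10, 116)/f(-212) = 36763/(-45989) + (27 + 10*116)/((-212)³) = 36763*(-1/45989) + (27 + 1160)/(-9528128) = -36763/45989 + 1187*(-1/9528128) = -36763/45989 - 1187/9528128 = -350337158607/438189078592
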